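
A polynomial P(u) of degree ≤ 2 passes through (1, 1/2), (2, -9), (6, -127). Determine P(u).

P(u) = -4u^2 + (5/2)u + 2

Write P(u) = au^2 + bu + c. Substituting each data point gives a linear system:
  a + b + c = 1/2
  4a + 2b + c = -9
  36a + 6b + c = -127
Solving the system yields a = -4, b = 5/2, c = 2.
So P(u) = -4u^2 + (5/2)u + 2.
Check: P(6) = -127. ✓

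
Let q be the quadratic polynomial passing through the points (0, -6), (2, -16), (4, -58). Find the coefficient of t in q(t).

Write q(t) = at^2 + bt + c. Substituting each data point gives a linear system:
  c = -6
  4a + 2b + c = -16
  16a + 4b + c = -58
Solving the system yields a = -4, b = 3, c = -6.
So q(t) = -4t^2 + 3t - 6.
The coefficient of t is 3.

3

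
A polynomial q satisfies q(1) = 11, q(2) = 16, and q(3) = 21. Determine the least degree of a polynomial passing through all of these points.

Forward differences of the values at x = 1, 2, 3:
  q  : 11  16  21
  Δ  : 5  5
  Δ^2: 0
The first differences are constant (5) and nonzero, while all higher differences vanish, so the minimal degree is 1.

1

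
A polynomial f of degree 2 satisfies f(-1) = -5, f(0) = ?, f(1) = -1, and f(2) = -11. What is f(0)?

1

On equispaced nodes a degree-2 polynomial has vanishing third forward difference, so
  - f(-1) + 3·f(0) - 3·f(1) + f(2) = 0.
Substituting the known values and solving for f(0):
  3·f(0) = 3
  f(0) = 1.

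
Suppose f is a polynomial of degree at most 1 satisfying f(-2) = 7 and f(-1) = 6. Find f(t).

f(t) = -t + 5

Write f(t) = at + b. Substituting each data point gives a linear system:
  -2a + b = 7
  -a + b = 6
Solving the system yields a = -1, b = 5.
So f(t) = -t + 5.
Check: f(-1) = 6. ✓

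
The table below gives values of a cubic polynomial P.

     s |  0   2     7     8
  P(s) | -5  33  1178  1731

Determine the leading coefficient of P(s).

Write P(s) = as^3 + bs^2 + cs + d. Substituting each data point gives a linear system:
  d = -5
  8a + 4b + 2c + d = 33
  343a + 49b + 7c + d = 1178
  512a + 64b + 8c + d = 1731
Solving the system yields a = 3, b = 3, c = 1, d = -5.
So P(s) = 3s^3 + 3s^2 + s - 5.
The leading coefficient is 3.

3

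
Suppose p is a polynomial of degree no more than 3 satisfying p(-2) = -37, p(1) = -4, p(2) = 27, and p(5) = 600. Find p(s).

p(s) = 5s^3 - 4s - 5

Write p(s) = as^3 + bs^2 + cs + d. Substituting each data point gives a linear system:
  -8a + 4b - 2c + d = -37
  a + b + c + d = -4
  8a + 4b + 2c + d = 27
  125a + 25b + 5c + d = 600
Solving the system yields a = 5, b = 0, c = -4, d = -5.
So p(s) = 5s^3 - 4s - 5.
Check: p(2) = 27. ✓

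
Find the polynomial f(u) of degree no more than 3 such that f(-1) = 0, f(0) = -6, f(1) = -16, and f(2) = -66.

Write f(u) = au^3 + bu^2 + cu + d. Substituting each data point gives a linear system:
  -a + b - c + d = 0
  d = -6
  a + b + c + d = -16
  8a + 4b + 2c + d = -66
Solving the system yields a = -6, b = -2, c = -2, d = -6.
So f(u) = -6u^3 - 2u^2 - 2u - 6.
Check: f(0) = -6. ✓

f(u) = -6u^3 - 2u^2 - 2u - 6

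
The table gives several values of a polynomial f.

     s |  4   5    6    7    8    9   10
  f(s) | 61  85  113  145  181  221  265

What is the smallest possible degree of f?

2

Forward differences of the values at s = 4, 5, 6, 7, 8, 9, 10:
  f  : 61  85  113  145  181  221  265
  Δ  : 24  28  32  36  40  44
  Δ^2: 4  4  4  4  4
  Δ^3: 0  0  0  0
  Δ^4: 0  0  0
  Δ^5: 0  0
  Δ^6: 0
The second differences are constant (4) and nonzero, while all higher differences vanish, so the minimal degree is 2.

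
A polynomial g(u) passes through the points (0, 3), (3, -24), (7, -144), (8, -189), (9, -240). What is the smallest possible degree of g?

2

Divided differences on the nodes 0, 3, 7, 8, 9:
  order 0: 3  -24  -144  -189  -240
  order 1: -9  -30  -45  -51
  order 2: -3  -3  -3
  order 3: 0  0
  order 4: 0
The order-2 divided differences are all -3 (nonzero) and every higher order vanishes, so the data lies on a polynomial of degree exactly 2.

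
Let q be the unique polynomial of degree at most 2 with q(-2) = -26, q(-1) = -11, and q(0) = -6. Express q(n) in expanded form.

q(n) = -5n^2 - 6

Write q(n) = an^2 + bn + c. Substituting each data point gives a linear system:
  4a - 2b + c = -26
  a - b + c = -11
  c = -6
Solving the system yields a = -5, b = 0, c = -6.
So q(n) = -5n² - 6.
Check: q(0) = -6. ✓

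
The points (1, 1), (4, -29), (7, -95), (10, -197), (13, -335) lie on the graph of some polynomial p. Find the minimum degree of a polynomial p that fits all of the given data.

2

Forward differences of the values at n = 1, 4, 7, 10, 13:
  p  : 1  -29  -95  -197  -335
  Δ  : -30  -66  -102  -138
  Δ^2: -36  -36  -36
  Δ^3: 0  0
  Δ^4: 0
The second differences are constant (-36) and nonzero, while all higher differences vanish, so the minimal degree is 2.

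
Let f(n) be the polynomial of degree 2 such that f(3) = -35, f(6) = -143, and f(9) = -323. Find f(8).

Using the Lagrange interpolation formula with nodes 3, 6, 9:
  L_0(n) = (n - 6)(n - 9) / 18
  L_1(n) = (n - 3)(n - 9) / -9
  L_2(n) = (n - 3)(n - 6) / 18
Then f(n) = -35·L_0(n) - 143·L_1(n) - 323·L_2(n).
Expanding and collecting terms gives f(n) = -4n^2 + 1.
Evaluating at n = 8: f(8) = -255.

-255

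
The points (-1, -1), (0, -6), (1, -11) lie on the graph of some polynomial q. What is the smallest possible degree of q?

Forward differences of the values at x = -1, 0, 1:
  q  : -1  -6  -11
  Δ  : -5  -5
  Δ^2: 0
The first differences are constant (-5) and nonzero, while all higher differences vanish, so the minimal degree is 1.

1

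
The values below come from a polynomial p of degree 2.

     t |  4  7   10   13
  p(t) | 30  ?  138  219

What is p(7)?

On equispaced nodes a degree-2 polynomial has vanishing third forward difference, so
  - p(4) + 3·p(7) - 3·p(10) + p(13) = 0.
Substituting the known values and solving for p(7):
  3·p(7) = 225
  p(7) = 75.

75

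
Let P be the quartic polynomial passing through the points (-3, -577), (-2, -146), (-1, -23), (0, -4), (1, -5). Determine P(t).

P(t) = -5t^4 + 4t^3 - 5t^2 + 5t - 4

Write P(t) = at^4 + bt^3 + ct^2 + dt + e. Substituting each data point gives a linear system:
  81a - 27b + 9c - 3d + e = -577
  16a - 8b + 4c - 2d + e = -146
  a - b + c - d + e = -23
  e = -4
  a + b + c + d + e = -5
Solving the system yields a = -5, b = 4, c = -5, d = 5, e = -4.
So P(t) = -5t^4 + 4t^3 - 5t^2 + 5t - 4.
Check: P(-1) = -23. ✓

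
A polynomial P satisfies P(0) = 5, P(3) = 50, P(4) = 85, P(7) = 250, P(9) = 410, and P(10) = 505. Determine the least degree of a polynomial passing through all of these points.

2

Divided differences on the nodes 0, 3, 4, 7, 9, 10:
  order 0: 5  50  85  250  410  505
  order 1: 15  35  55  80  95
  order 2: 5  5  5  5
  order 3: 0  0  0
  order 4: 0  0
  order 5: 0
The order-2 divided differences are all 5 (nonzero) and every higher order vanishes, so the data lies on a polynomial of degree exactly 2.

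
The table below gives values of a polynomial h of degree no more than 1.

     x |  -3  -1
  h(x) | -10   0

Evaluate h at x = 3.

Using the Lagrange interpolation formula with nodes -3, -1:
  L_0(x) = (x + 1) / -2
  L_1(x) = (x + 3) / 2
Then h(x) = -10·L_0(x) + 0·L_1(x).
Expanding and collecting terms gives h(x) = 5x + 5.
Evaluating at x = 3: h(3) = 20.

20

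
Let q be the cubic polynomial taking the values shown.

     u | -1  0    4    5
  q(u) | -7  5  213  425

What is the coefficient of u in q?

Write q(u) = au^3 + bu^2 + cu + d. Substituting each data point gives a linear system:
  -a + b - c + d = -7
  d = 5
  64a + 16b + 4c + d = 213
  125a + 25b + 5c + d = 425
Solving the system yields a = 4, b = -4, c = 4, d = 5.
So q(u) = 4u^3 - 4u^2 + 4u + 5.
The coefficient of u is 4.

4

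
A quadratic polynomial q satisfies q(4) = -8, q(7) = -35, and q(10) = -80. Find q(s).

Write q(s) = as^2 + bs + c. Substituting each data point gives a linear system:
  16a + 4b + c = -8
  49a + 7b + c = -35
  100a + 10b + c = -80
Solving the system yields a = -1, b = 2, c = 0.
So q(s) = -s² + 2s.
Check: q(10) = -80. ✓

q(s) = -s^2 + 2s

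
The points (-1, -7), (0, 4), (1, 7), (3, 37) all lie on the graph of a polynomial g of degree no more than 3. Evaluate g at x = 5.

Write g(x) = ax^3 + bx^2 + cx + d. Substituting each data point gives a linear system:
  -a + b - c + d = -7
  d = 4
  a + b + c + d = 7
  27a + 9b + 3c + d = 37
Solving the system yields a = 2, b = -4, c = 5, d = 4.
So g(x) = 2x³ - 4x² + 5x + 4.
Then g(5) = 179.

179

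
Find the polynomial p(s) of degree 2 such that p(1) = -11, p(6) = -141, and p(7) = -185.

p(s) = -3s^2 - 5s - 3

Using the Lagrange interpolation formula with nodes 1, 6, 7:
  L_0(s) = (s - 6)(s - 7) / 30
  L_1(s) = (s - 1)(s - 7) / -5
  L_2(s) = (s - 1)(s - 6) / 6
Then p(s) = -11·L_0(s) - 141·L_1(s) - 185·L_2(s).
Expanding and collecting terms gives p(s) = -3s^2 - 5s - 3.
Check: p(7) = -185. ✓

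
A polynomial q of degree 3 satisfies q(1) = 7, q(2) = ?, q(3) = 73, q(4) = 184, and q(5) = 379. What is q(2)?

The 4 known points determine the degree-3 polynomial uniquely.
Write q(n) = an^3 + bn^2 + cn + d. Substituting each data point gives a linear system:
  a + b + c + d = 7
  27a + 9b + 3c + d = 73
  64a + 16b + 4c + d = 184
  125a + 25b + 5c + d = 379
Solving the system yields a = 4, b = -6, c = 5, d = 4.
So q(n) = 4n^3 - 6n^2 + 5n + 4.
Then q(2) = 22.

22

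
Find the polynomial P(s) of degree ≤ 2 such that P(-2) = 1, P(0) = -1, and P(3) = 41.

Using the Lagrange interpolation formula with nodes -2, 0, 3:
  L_0(s) = s(s - 3) / 10
  L_1(s) = (s + 2)(s - 3) / -6
  L_2(s) = (s + 2)s / 15
Then P(s) = 1·L_0(s) - 1·L_1(s) + 41·L_2(s).
Expanding and collecting terms gives P(s) = 3s² + 5s - 1.
Check: P(-2) = 1. ✓

P(s) = 3s^2 + 5s - 1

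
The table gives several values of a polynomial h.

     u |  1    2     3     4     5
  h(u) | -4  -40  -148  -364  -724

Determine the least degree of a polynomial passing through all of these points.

Forward differences of the values at u = 1, 2, 3, 4, 5:
  h  : -4  -40  -148  -364  -724
  Δ  : -36  -108  -216  -360
  Δ^2: -72  -108  -144
  Δ^3: -36  -36
  Δ^4: 0
The third differences are constant (-36) and nonzero, while all higher differences vanish, so the minimal degree is 3.

3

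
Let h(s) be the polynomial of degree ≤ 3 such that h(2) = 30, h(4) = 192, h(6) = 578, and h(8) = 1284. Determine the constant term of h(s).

-4

Write h(s) = as^3 + bs^2 + cs + d. Substituting each data point gives a linear system:
  8a + 4b + 2c + d = 30
  64a + 16b + 4c + d = 192
  216a + 36b + 6c + d = 578
  512a + 64b + 8c + d = 1284
Solving the system yields a = 2, b = 4, c = 1, d = -4.
So h(s) = 2s^3 + 4s^2 + s - 4.
The constant term is -4.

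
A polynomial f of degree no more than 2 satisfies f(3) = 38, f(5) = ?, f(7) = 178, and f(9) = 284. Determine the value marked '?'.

96

On equispaced nodes a degree-2 polynomial has vanishing third forward difference, so
  - f(3) + 3·f(5) - 3·f(7) + f(9) = 0.
Substituting the known values and solving for f(5):
  3·f(5) = 288
  f(5) = 96.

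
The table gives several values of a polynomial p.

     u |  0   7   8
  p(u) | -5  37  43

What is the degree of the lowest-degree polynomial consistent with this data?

Divided differences on the nodes 0, 7, 8:
  order 0: -5  37  43
  order 1: 6  6
  order 2: 0
The order-1 divided differences are all 6 (nonzero) and every higher order vanishes, so the data lies on a polynomial of degree exactly 1.

1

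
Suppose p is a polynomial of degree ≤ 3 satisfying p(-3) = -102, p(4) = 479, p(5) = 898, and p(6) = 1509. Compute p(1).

Write p(n) = an^3 + bn^2 + cn + d. Substituting each data point gives a linear system:
  -27a + 9b - 3c + d = -102
  64a + 16b + 4c + d = 479
  125a + 25b + 5c + d = 898
  216a + 36b + 6c + d = 1509
Solving the system yields a = 6, b = 6, c = -1, d = 3.
So p(n) = 6n^3 + 6n^2 - n + 3.
Then p(1) = 14.

14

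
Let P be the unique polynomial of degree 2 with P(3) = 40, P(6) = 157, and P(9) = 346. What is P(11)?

512

Forward differences of the values at x = 3, 6, 9:
  P  : 40  157  346
  Δ  : 117  189
  Δ^2: 72
The second differences are constant, confirming degree 2.
Interpolating (Newton forward form) and evaluating at x = 11 gives P(11) = 512.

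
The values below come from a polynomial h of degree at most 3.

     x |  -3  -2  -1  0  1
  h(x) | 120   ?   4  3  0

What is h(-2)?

The 4 known points determine the degree-3 polynomial uniquely.
Write h(x) = ax^3 + bx^2 + cx + d. Substituting each data point gives a linear system:
  -27a + 9b - 3c + d = 120
  -a + b - c + d = 4
  d = 3
  a + b + c + d = 0
Solving the system yields a = -5, b = -1, c = 3, d = 3.
So h(x) = -5x^3 - x^2 + 3x + 3.
Then h(-2) = 33.

33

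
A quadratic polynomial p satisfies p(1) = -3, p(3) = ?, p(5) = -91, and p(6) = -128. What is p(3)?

The 3 known points determine the degree-2 polynomial uniquely.
Write p(s) = as^2 + bs + c. Substituting each data point gives a linear system:
  a + b + c = -3
  25a + 5b + c = -91
  36a + 6b + c = -128
Solving the system yields a = -3, b = -4, c = 4.
So p(s) = -3s^2 - 4s + 4.
Then p(3) = -35.

-35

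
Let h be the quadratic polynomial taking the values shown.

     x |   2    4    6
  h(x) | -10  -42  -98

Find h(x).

Write h(x) = ax^2 + bx + c. Substituting each data point gives a linear system:
  4a + 2b + c = -10
  16a + 4b + c = -42
  36a + 6b + c = -98
Solving the system yields a = -3, b = 2, c = -2.
So h(x) = -3x^2 + 2x - 2.
Check: h(4) = -42. ✓

h(x) = -3x^2 + 2x - 2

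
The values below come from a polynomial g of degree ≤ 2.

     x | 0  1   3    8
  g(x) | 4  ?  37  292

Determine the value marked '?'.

The 3 known points determine the degree-2 polynomial uniquely.
Write g(x) = ax^2 + bx + c. Substituting each data point gives a linear system:
  c = 4
  9a + 3b + c = 37
  64a + 8b + c = 292
Solving the system yields a = 5, b = -4, c = 4.
So g(x) = 5x^2 - 4x + 4.
Then g(1) = 5.

5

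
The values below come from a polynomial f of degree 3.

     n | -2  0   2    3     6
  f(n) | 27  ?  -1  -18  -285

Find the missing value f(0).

The 4 known points determine the degree-3 polynomial uniquely.
Write f(n) = an^3 + bn^2 + cn + d. Substituting each data point gives a linear system:
  -8a + 4b - 2c + d = 27
  8a + 4b + 2c + d = -1
  27a + 9b + 3c + d = -18
  216a + 36b + 6c + d = -285
Solving the system yields a = -2, b = 4, c = 1, d = -3.
So f(n) = -2n^3 + 4n^2 + n - 3.
Then f(0) = -3.

-3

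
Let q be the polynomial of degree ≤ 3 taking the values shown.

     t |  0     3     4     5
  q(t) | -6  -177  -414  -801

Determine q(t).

q(t) = -6t^3 - 3t^2 + 6t - 6

Write q(t) = at^3 + bt^2 + ct + d. Substituting each data point gives a linear system:
  d = -6
  27a + 9b + 3c + d = -177
  64a + 16b + 4c + d = -414
  125a + 25b + 5c + d = -801
Solving the system yields a = -6, b = -3, c = 6, d = -6.
So q(t) = -6t³ - 3t² + 6t - 6.
Check: q(4) = -414. ✓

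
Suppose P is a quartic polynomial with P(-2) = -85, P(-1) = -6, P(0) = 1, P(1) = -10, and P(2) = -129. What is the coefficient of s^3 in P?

-3

Write P(s) = as^4 + bs^3 + cs^2 + ds + e. Substituting each data point gives a linear system:
  16a - 8b + 4c - 2d + e = -85
  a - b + c - d + e = -6
  e = 1
  a + b + c + d + e = -10
  16a + 8b + 4c + 2d + e = -129
Solving the system yields a = -6, b = -3, c = -3, d = 1, e = 1.
So P(s) = -6s⁴ - 3s³ - 3s² + s + 1.
The coefficient of s^3 is -3.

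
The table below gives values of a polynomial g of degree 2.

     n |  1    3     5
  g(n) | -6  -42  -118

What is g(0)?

Using the Lagrange interpolation formula with nodes 1, 3, 5:
  L_0(n) = (n - 3)(n - 5) / 8
  L_1(n) = (n - 1)(n - 5) / -4
  L_2(n) = (n - 1)(n - 3) / 8
Then g(n) = -6·L_0(n) - 42·L_1(n) - 118·L_2(n).
Expanding and collecting terms gives g(n) = -5n² + 2n - 3.
Evaluating at n = 0: g(0) = -3.

-3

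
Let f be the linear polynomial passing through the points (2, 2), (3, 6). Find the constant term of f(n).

Write f(n) = an + b. Substituting each data point gives a linear system:
  2a + b = 2
  3a + b = 6
Solving the system yields a = 4, b = -6.
So f(n) = 4n - 6.
The constant term is -6.

-6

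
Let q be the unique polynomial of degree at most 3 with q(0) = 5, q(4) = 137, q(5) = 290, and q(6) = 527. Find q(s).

q(s) = 3s^3 - 3s^2 - 3s + 5

Using the Lagrange interpolation formula with nodes 0, 4, 5, 6:
  L_0(s) = (s - 4)(s - 5)(s - 6) / -120
  L_1(s) = s(s - 5)(s - 6) / 8
  L_2(s) = s(s - 4)(s - 6) / -5
  L_3(s) = s(s - 4)(s - 5) / 12
Then q(s) = 5·L_0(s) + 137·L_1(s) + 290·L_2(s) + 527·L_3(s).
Expanding and collecting terms gives q(s) = 3s^3 - 3s^2 - 3s + 5.
Check: q(4) = 137. ✓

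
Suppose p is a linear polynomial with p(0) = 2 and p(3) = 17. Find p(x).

Write p(x) = ax + b. Substituting each data point gives a linear system:
  b = 2
  3a + b = 17
Solving the system yields a = 5, b = 2.
So p(x) = 5x + 2.
Check: p(3) = 17. ✓

p(x) = 5x + 2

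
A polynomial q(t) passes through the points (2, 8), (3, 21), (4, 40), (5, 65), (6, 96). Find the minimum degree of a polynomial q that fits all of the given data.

Forward differences of the values at t = 2, 3, 4, 5, 6:
  q  : 8  21  40  65  96
  Δ  : 13  19  25  31
  Δ^2: 6  6  6
  Δ^3: 0  0
  Δ^4: 0
The second differences are constant (6) and nonzero, while all higher differences vanish, so the minimal degree is 2.

2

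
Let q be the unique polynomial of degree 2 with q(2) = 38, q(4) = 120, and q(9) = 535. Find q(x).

q(x) = 6x^2 + 5x + 4

Write q(x) = ax^2 + bx + c. Substituting each data point gives a linear system:
  4a + 2b + c = 38
  16a + 4b + c = 120
  81a + 9b + c = 535
Solving the system yields a = 6, b = 5, c = 4.
So q(x) = 6x² + 5x + 4.
Check: q(9) = 535. ✓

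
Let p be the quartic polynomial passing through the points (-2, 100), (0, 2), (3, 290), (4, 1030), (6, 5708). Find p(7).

Write p(x) = ax^4 + bx^3 + cx^2 + dx + e. Substituting each data point gives a linear system:
  16a - 8b + 4c - 2d + e = 100
  e = 2
  81a + 27b + 9c + 3d + e = 290
  256a + 64b + 16c + 4d + e = 1030
  1296a + 216b + 36c + 6d + e = 5708
Solving the system yields a = 5, b = -3, c = -3, d = -3, e = 2.
So p(x) = 5x^4 - 3x^3 - 3x^2 - 3x + 2.
Then p(7) = 10810.

10810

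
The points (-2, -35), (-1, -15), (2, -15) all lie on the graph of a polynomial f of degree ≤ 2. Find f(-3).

-65

Write f(t) = at^2 + bt + c. Substituting each data point gives a linear system:
  4a - 2b + c = -35
  a - b + c = -15
  4a + 2b + c = -15
Solving the system yields a = -5, b = 5, c = -5.
So f(t) = -5t² + 5t - 5.
Then f(-3) = -65.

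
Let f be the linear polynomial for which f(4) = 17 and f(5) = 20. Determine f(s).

f(s) = 3s + 5

Write f(s) = as + b. Substituting each data point gives a linear system:
  4a + b = 17
  5a + b = 20
Solving the system yields a = 3, b = 5.
So f(s) = 3s + 5.
Check: f(5) = 20. ✓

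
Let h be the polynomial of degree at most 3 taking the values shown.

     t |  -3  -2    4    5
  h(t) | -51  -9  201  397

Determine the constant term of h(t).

Write h(t) = at^3 + bt^2 + ct + d. Substituting each data point gives a linear system:
  -27a + 9b - 3c + d = -51
  -8a + 4b - 2c + d = -9
  64a + 16b + 4c + d = 201
  125a + 25b + 5c + d = 397
Solving the system yields a = 3, b = 2, c = -5, d = -3.
So h(t) = 3t^3 + 2t^2 - 5t - 3.
The constant term is -3.

-3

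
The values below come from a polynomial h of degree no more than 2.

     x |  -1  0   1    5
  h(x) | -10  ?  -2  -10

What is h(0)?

The 3 known points determine the degree-2 polynomial uniquely.
Write h(x) = ax^2 + bx + c. Substituting each data point gives a linear system:
  a - b + c = -10
  a + b + c = -2
  25a + 5b + c = -10
Solving the system yields a = -1, b = 4, c = -5.
So h(x) = -x^2 + 4x - 5.
Then h(0) = -5.

-5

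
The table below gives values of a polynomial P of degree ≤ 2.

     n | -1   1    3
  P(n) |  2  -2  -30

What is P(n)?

Write P(n) = an^2 + bn + c. Substituting each data point gives a linear system:
  a - b + c = 2
  a + b + c = -2
  9a + 3b + c = -30
Solving the system yields a = -3, b = -2, c = 3.
So P(n) = -3n² - 2n + 3.
Check: P(-1) = 2. ✓

P(n) = -3n^2 - 2n + 3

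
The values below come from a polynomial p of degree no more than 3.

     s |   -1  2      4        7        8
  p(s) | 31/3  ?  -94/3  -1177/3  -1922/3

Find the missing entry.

28/3

The 4 known points determine the degree-3 polynomial uniquely.
Write p(s) = as^3 + bs^2 + cs + d. Substituting each data point gives a linear system:
  -a + b - c + d = 31/3
  64a + 16b + 4c + d = -94/3
  343a + 49b + 7c + d = -1177/3
  512a + 64b + 8c + d = -1922/3
Solving the system yields a = -2, b = 6, c = -1/3, d = 2.
So p(s) = -2s^3 + 6s^2 - (1/3)s + 2.
Then p(2) = 28/3.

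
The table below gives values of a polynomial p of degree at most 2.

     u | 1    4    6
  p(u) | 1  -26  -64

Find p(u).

p(u) = -2u^2 + u + 2

Write p(u) = au^2 + bu + c. Substituting each data point gives a linear system:
  a + b + c = 1
  16a + 4b + c = -26
  36a + 6b + c = -64
Solving the system yields a = -2, b = 1, c = 2.
So p(u) = -2u^2 + u + 2.
Check: p(4) = -26. ✓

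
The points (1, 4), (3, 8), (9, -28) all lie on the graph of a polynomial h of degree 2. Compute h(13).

-92

Write h(s) = as^2 + bs + c. Substituting each data point gives a linear system:
  a + b + c = 4
  9a + 3b + c = 8
  81a + 9b + c = -28
Solving the system yields a = -1, b = 6, c = -1.
So h(s) = -s² + 6s - 1.
Then h(13) = -92.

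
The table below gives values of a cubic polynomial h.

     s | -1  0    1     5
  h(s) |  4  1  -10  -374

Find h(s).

h(s) = -2s^3 - 4s^2 - 5s + 1

Write h(s) = as^3 + bs^2 + cs + d. Substituting each data point gives a linear system:
  -a + b - c + d = 4
  d = 1
  a + b + c + d = -10
  125a + 25b + 5c + d = -374
Solving the system yields a = -2, b = -4, c = -5, d = 1.
So h(s) = -2s^3 - 4s^2 - 5s + 1.
Check: h(5) = -374. ✓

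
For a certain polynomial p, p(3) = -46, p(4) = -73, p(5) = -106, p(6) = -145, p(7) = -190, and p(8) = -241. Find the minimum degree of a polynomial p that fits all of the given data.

2

Forward differences of the values at s = 3, 4, 5, 6, 7, 8:
  p  : -46  -73  -106  -145  -190  -241
  Δ  : -27  -33  -39  -45  -51
  Δ^2: -6  -6  -6  -6
  Δ^3: 0  0  0
  Δ^4: 0  0
  Δ^5: 0
The second differences are constant (-6) and nonzero, while all higher differences vanish, so the minimal degree is 2.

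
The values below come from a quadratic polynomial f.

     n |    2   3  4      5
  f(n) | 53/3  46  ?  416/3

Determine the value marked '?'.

259/3

On equispaced nodes a degree-2 polynomial has vanishing third forward difference, so
  - f(2) + 3·f(3) - 3·f(4) + f(5) = 0.
Substituting the known values and solving for f(4):
  -3·f(4) = -259
  f(4) = 259/3.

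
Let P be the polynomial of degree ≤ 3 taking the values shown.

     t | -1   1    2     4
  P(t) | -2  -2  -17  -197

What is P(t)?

Using the Lagrange interpolation formula with nodes -1, 1, 2, 4:
  L_0(t) = (t - 1)(t - 2)(t - 4) / -30
  L_1(t) = (t + 1)(t - 2)(t - 4) / 6
  L_2(t) = (t + 1)(t - 1)(t - 4) / -6
  L_3(t) = (t + 1)(t - 1)(t - 2) / 30
Then P(t) = -2·L_0(t) - 2·L_1(t) - 17·L_2(t) - 197·L_3(t).
Expanding and collecting terms gives P(t) = -4t^3 + 3t^2 + 4t - 5.
Check: P(1) = -2. ✓

P(t) = -4t^3 + 3t^2 + 4t - 5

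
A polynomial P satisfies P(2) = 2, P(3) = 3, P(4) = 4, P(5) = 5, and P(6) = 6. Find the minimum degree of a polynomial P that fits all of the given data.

Forward differences of the values at n = 2, 3, 4, 5, 6:
  P  : 2  3  4  5  6
  Δ  : 1  1  1  1
  Δ^2: 0  0  0
  Δ^3: 0  0
  Δ^4: 0
The first differences are constant (1) and nonzero, while all higher differences vanish, so the minimal degree is 1.

1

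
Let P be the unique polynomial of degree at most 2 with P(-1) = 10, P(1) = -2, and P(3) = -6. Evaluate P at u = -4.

43

Forward differences of the values at u = -1, 1, 3:
  P  : 10  -2  -6
  Δ  : -12  -4
  Δ^2: 8
The second differences are constant, confirming degree 2.
Interpolating (Newton forward form) and evaluating at u = -4 gives P(-4) = 43.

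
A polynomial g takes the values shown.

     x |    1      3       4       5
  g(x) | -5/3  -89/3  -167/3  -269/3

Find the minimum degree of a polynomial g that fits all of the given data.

2

Divided differences on the nodes 1, 3, 4, 5:
  order 0: -5/3  -89/3  -167/3  -269/3
  order 1: -14  -26  -34
  order 2: -4  -4
  order 3: 0
The order-2 divided differences are all -4 (nonzero) and every higher order vanishes, so the data lies on a polynomial of degree exactly 2.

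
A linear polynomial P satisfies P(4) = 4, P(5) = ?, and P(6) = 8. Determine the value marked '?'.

6

On equispaced nodes a degree-1 polynomial has vanishing second forward difference, so
  P(4) - 2·P(5) + P(6) = 0.
Substituting the known values and solving for P(5):
  -2·P(5) = -12
  P(5) = 6.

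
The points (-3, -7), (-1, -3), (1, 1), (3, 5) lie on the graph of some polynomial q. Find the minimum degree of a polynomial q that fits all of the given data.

Forward differences of the values at t = -3, -1, 1, 3:
  q  : -7  -3  1  5
  Δ  : 4  4  4
  Δ^2: 0  0
  Δ^3: 0
The first differences are constant (4) and nonzero, while all higher differences vanish, so the minimal degree is 1.

1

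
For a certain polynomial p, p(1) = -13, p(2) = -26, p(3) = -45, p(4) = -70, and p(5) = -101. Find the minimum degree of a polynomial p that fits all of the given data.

Forward differences of the values at n = 1, 2, 3, 4, 5:
  p  : -13  -26  -45  -70  -101
  Δ  : -13  -19  -25  -31
  Δ^2: -6  -6  -6
  Δ^3: 0  0
  Δ^4: 0
The second differences are constant (-6) and nonzero, while all higher differences vanish, so the minimal degree is 2.

2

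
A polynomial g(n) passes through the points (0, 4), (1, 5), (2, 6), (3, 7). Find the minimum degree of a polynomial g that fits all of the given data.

1

Forward differences of the values at n = 0, 1, 2, 3:
  g  : 4  5  6  7
  Δ  : 1  1  1
  Δ^2: 0  0
  Δ^3: 0
The first differences are constant (1) and nonzero, while all higher differences vanish, so the minimal degree is 1.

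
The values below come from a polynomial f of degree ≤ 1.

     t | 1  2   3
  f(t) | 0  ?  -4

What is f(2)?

-2

On equispaced nodes a degree-1 polynomial has vanishing second forward difference, so
  f(1) - 2·f(2) + f(3) = 0.
Substituting the known values and solving for f(2):
  -2·f(2) = 4
  f(2) = -2.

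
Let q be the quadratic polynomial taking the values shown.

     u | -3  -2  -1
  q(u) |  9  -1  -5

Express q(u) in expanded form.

Write q(u) = au^2 + bu + c. Substituting each data point gives a linear system:
  9a - 3b + c = 9
  4a - 2b + c = -1
  a - b + c = -5
Solving the system yields a = 3, b = 5, c = -3.
So q(u) = 3u^2 + 5u - 3.
Check: q(-2) = -1. ✓

q(u) = 3u^2 + 5u - 3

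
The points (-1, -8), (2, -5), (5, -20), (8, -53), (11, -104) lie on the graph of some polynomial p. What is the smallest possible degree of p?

Forward differences of the values at u = -1, 2, 5, 8, 11:
  p  : -8  -5  -20  -53  -104
  Δ  : 3  -15  -33  -51
  Δ^2: -18  -18  -18
  Δ^3: 0  0
  Δ^4: 0
The second differences are constant (-18) and nonzero, while all higher differences vanish, so the minimal degree is 2.

2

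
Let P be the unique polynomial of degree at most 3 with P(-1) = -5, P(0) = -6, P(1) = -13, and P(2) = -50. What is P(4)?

Forward differences of the values at x = -1, 0, 1, 2:
  P  : -5  -6  -13  -50
  Δ  : -1  -7  -37
  Δ^2: -6  -30
  Δ^3: -24
The third differences are constant, confirming degree 3.
Interpolating (Newton forward form) and evaluating at x = 4 gives P(4) = -310.

-310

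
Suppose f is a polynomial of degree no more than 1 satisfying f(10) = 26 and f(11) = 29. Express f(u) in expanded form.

f(u) = 3u - 4

Using the Lagrange interpolation formula with nodes 10, 11:
  L_0(u) = (u - 11) / -1
  L_1(u) = (u - 10) / 1
Then f(u) = 26·L_0(u) + 29·L_1(u).
Expanding and collecting terms gives f(u) = 3u - 4.
Check: f(11) = 29. ✓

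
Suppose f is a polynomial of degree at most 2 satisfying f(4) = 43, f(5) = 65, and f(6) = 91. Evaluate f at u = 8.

155

Write f(u) = au^2 + bu + c. Substituting each data point gives a linear system:
  16a + 4b + c = 43
  25a + 5b + c = 65
  36a + 6b + c = 91
Solving the system yields a = 2, b = 4, c = -5.
So f(u) = 2u² + 4u - 5.
Then f(8) = 155.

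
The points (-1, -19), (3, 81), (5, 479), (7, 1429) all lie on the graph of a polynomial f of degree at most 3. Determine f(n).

Using the Lagrange interpolation formula with nodes -1, 3, 5, 7:
  L_0(n) = (n - 3)(n - 5)(n - 7) / -192
  L_1(n) = (n + 1)(n - 5)(n - 7) / 32
  L_2(n) = (n + 1)(n - 3)(n - 7) / -24
  L_3(n) = (n + 1)(n - 3)(n - 5) / 64
Then f(n) = -19·L_0(n) + 81·L_1(n) + 479·L_2(n) + 1429·L_3(n).
Expanding and collecting terms gives f(n) = 5n^3 - 6n^2 + 2n - 6.
Check: f(5) = 479. ✓

f(n) = 5n^3 - 6n^2 + 2n - 6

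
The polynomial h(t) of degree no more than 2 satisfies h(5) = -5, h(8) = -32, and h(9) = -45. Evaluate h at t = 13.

Write h(t) = at^2 + bt + c. Substituting each data point gives a linear system:
  25a + 5b + c = -5
  64a + 8b + c = -32
  81a + 9b + c = -45
Solving the system yields a = -1, b = 4, c = 0.
So h(t) = -t^2 + 4t.
Then h(13) = -117.

-117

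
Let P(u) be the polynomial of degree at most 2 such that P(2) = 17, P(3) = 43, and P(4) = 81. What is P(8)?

Forward differences of the values at u = 2, 3, 4:
  P  : 17  43  81
  Δ  : 26  38
  Δ^2: 12
The second differences are constant, confirming degree 2.
Interpolating (Newton forward form) and evaluating at u = 8 gives P(8) = 353.

353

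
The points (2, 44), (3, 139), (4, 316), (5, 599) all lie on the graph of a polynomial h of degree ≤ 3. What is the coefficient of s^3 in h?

Write h(s) = as^3 + bs^2 + cs + d. Substituting each data point gives a linear system:
  8a + 4b + 2c + d = 44
  27a + 9b + 3c + d = 139
  64a + 16b + 4c + d = 316
  125a + 25b + 5c + d = 599
Solving the system yields a = 4, b = 5, c = -6, d = 4.
So h(s) = 4s^3 + 5s^2 - 6s + 4.
The leading coefficient is 4.

4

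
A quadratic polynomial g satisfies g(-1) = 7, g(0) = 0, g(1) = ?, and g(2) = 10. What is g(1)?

The 3 known points determine the degree-2 polynomial uniquely.
Write g(x) = ax^2 + bx + c. Substituting each data point gives a linear system:
  a - b + c = 7
  c = 0
  4a + 2b + c = 10
Solving the system yields a = 4, b = -3, c = 0.
So g(x) = 4x² - 3x.
Then g(1) = 1.

1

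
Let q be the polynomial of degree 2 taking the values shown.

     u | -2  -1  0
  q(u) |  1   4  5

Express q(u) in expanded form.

Write q(u) = au^2 + bu + c. Substituting each data point gives a linear system:
  4a - 2b + c = 1
  a - b + c = 4
  c = 5
Solving the system yields a = -1, b = 0, c = 5.
So q(u) = -u^2 + 5.
Check: q(-2) = 1. ✓

q(u) = -u^2 + 5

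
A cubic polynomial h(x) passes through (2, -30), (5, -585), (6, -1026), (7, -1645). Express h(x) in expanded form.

h(x) = -5x^3 + x^2 + 3x

Write h(x) = ax^3 + bx^2 + cx + d. Substituting each data point gives a linear system:
  8a + 4b + 2c + d = -30
  125a + 25b + 5c + d = -585
  216a + 36b + 6c + d = -1026
  343a + 49b + 7c + d = -1645
Solving the system yields a = -5, b = 1, c = 3, d = 0.
So h(x) = -5x^3 + x^2 + 3x.
Check: h(7) = -1645. ✓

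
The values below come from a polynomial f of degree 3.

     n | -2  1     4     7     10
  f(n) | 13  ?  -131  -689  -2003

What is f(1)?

The 4 known points determine the degree-3 polynomial uniquely.
Write f(n) = an^3 + bn^2 + cn + d. Substituting each data point gives a linear system:
  -8a + 4b - 2c + d = 13
  64a + 16b + 4c + d = -131
  343a + 49b + 7c + d = -689
  1000a + 100b + 10c + d = -2003
Solving the system yields a = -2, b = 0, c = 0, d = -3.
So f(n) = -2n^3 - 3.
Then f(1) = -5.

-5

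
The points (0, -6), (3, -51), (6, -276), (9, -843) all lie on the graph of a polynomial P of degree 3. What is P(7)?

-419

Forward differences of the values at x = 0, 3, 6, 9:
  P  : -6  -51  -276  -843
  Δ  : -45  -225  -567
  Δ^2: -180  -342
  Δ^3: -162
The third differences are constant, confirming degree 3.
Interpolating (Newton forward form) and evaluating at x = 7 gives P(7) = -419.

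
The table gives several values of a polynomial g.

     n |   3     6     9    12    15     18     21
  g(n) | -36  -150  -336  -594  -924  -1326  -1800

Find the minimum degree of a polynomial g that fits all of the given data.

2

Forward differences of the values at n = 3, 6, 9, 12, 15, 18, 21:
  g  : -36  -150  -336  -594  -924  -1326  -1800
  Δ  : -114  -186  -258  -330  -402  -474
  Δ^2: -72  -72  -72  -72  -72
  Δ^3: 0  0  0  0
  Δ^4: 0  0  0
  Δ^5: 0  0
  Δ^6: 0
The second differences are constant (-72) and nonzero, while all higher differences vanish, so the minimal degree is 2.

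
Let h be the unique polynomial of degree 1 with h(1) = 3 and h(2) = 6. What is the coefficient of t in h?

Write h(t) = at + b. Substituting each data point gives a linear system:
  a + b = 3
  2a + b = 6
Solving the system yields a = 3, b = 0.
So h(t) = 3t.
The leading coefficient is 3.

3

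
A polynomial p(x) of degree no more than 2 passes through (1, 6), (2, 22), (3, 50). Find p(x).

p(x) = 6x^2 - 2x + 2

Write p(x) = ax^2 + bx + c. Substituting each data point gives a linear system:
  a + b + c = 6
  4a + 2b + c = 22
  9a + 3b + c = 50
Solving the system yields a = 6, b = -2, c = 2.
So p(x) = 6x² - 2x + 2.
Check: p(2) = 22. ✓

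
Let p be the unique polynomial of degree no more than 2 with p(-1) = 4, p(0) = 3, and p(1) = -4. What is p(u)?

p(u) = -3u^2 - 4u + 3

Write p(u) = au^2 + bu + c. Substituting each data point gives a linear system:
  a - b + c = 4
  c = 3
  a + b + c = -4
Solving the system yields a = -3, b = -4, c = 3.
So p(u) = -3u^2 - 4u + 3.
Check: p(0) = 3. ✓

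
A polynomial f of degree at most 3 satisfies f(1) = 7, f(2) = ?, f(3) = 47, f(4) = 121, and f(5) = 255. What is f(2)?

15

The 4 known points determine the degree-3 polynomial uniquely.
Write f(t) = at^3 + bt^2 + ct + d. Substituting each data point gives a linear system:
  a + b + c + d = 7
  27a + 9b + 3c + d = 47
  64a + 16b + 4c + d = 121
  125a + 25b + 5c + d = 255
Solving the system yields a = 3, b = -6, c = 5, d = 5.
So f(t) = 3t³ - 6t² + 5t + 5.
Then f(2) = 15.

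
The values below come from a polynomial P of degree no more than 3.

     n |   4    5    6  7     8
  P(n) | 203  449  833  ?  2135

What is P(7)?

On equispaced nodes a degree-3 polynomial has vanishing fourth forward difference, so
  P(4) - 4·P(5) + 6·P(6) - 4·P(7) + P(8) = 0.
Substituting the known values and solving for P(7):
  -4·P(7) = -5540
  P(7) = 1385.

1385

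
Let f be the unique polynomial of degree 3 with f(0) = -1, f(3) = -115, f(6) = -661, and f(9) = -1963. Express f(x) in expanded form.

f(x) = -2x^3 - 6x^2 - 2x - 1

Write f(x) = ax^3 + bx^2 + cx + d. Substituting each data point gives a linear system:
  d = -1
  27a + 9b + 3c + d = -115
  216a + 36b + 6c + d = -661
  729a + 81b + 9c + d = -1963
Solving the system yields a = -2, b = -6, c = -2, d = -1.
So f(x) = -2x^3 - 6x^2 - 2x - 1.
Check: f(9) = -1963. ✓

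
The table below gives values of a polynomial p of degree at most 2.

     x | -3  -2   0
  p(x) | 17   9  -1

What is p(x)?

p(x) = x^2 - 3x - 1

Write p(x) = ax^2 + bx + c. Substituting each data point gives a linear system:
  9a - 3b + c = 17
  4a - 2b + c = 9
  c = -1
Solving the system yields a = 1, b = -3, c = -1.
So p(x) = x^2 - 3x - 1.
Check: p(-2) = 9. ✓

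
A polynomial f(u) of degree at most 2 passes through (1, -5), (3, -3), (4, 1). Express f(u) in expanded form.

Write f(u) = au^2 + bu + c. Substituting each data point gives a linear system:
  a + b + c = -5
  9a + 3b + c = -3
  16a + 4b + c = 1
Solving the system yields a = 1, b = -3, c = -3.
So f(u) = u² - 3u - 3.
Check: f(4) = 1. ✓

f(u) = u^2 - 3u - 3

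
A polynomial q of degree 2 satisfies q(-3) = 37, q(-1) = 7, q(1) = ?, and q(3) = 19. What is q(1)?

The 3 known points determine the degree-2 polynomial uniquely.
Write q(u) = au^2 + bu + c. Substituting each data point gives a linear system:
  9a - 3b + c = 37
  a - b + c = 7
  9a + 3b + c = 19
Solving the system yields a = 3, b = -3, c = 1.
So q(u) = 3u^2 - 3u + 1.
Then q(1) = 1.

1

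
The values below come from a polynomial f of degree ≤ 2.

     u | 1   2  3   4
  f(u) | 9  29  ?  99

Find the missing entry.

On equispaced nodes a degree-2 polynomial has vanishing third forward difference, so
  - f(1) + 3·f(2) - 3·f(3) + f(4) = 0.
Substituting the known values and solving for f(3):
  -3·f(3) = -177
  f(3) = 59.

59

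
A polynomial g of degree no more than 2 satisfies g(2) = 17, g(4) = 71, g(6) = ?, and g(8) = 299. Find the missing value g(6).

165

The 3 known points determine the degree-2 polynomial uniquely.
Write g(n) = an^2 + bn + c. Substituting each data point gives a linear system:
  4a + 2b + c = 17
  16a + 4b + c = 71
  64a + 8b + c = 299
Solving the system yields a = 5, b = -3, c = 3.
So g(n) = 5n^2 - 3n + 3.
Then g(6) = 165.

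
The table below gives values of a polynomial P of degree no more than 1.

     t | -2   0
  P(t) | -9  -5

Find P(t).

Write P(t) = at + b. Substituting each data point gives a linear system:
  -2a + b = -9
  b = -5
Solving the system yields a = 2, b = -5.
So P(t) = 2t - 5.
Check: P(0) = -5. ✓

P(t) = 2t - 5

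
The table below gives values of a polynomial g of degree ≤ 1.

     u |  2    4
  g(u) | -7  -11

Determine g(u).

Write g(u) = au + b. Substituting each data point gives a linear system:
  2a + b = -7
  4a + b = -11
Solving the system yields a = -2, b = -3.
So g(u) = -2u - 3.
Check: g(2) = -7. ✓

g(u) = -2u - 3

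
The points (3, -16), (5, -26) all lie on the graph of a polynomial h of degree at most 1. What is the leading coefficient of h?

-5

Write h(t) = at + b. Substituting each data point gives a linear system:
  3a + b = -16
  5a + b = -26
Solving the system yields a = -5, b = -1.
So h(t) = -5t - 1.
The leading coefficient is -5.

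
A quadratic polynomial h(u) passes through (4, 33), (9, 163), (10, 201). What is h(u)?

Write h(u) = au^2 + bu + c. Substituting each data point gives a linear system:
  16a + 4b + c = 33
  81a + 9b + c = 163
  100a + 10b + c = 201
Solving the system yields a = 2, b = 0, c = 1.
So h(u) = 2u^2 + 1.
Check: h(9) = 163. ✓

h(u) = 2u^2 + 1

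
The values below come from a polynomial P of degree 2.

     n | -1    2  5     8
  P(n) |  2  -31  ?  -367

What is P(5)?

-154

The 3 known points determine the degree-2 polynomial uniquely.
Write P(n) = an^2 + bn + c. Substituting each data point gives a linear system:
  a - b + c = 2
  4a + 2b + c = -31
  64a + 8b + c = -367
Solving the system yields a = -5, b = -6, c = 1.
So P(n) = -5n^2 - 6n + 1.
Then P(5) = -154.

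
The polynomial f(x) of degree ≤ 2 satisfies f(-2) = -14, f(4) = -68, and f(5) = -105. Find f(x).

f(x) = -4x^2 - x

Write f(x) = ax^2 + bx + c. Substituting each data point gives a linear system:
  4a - 2b + c = -14
  16a + 4b + c = -68
  25a + 5b + c = -105
Solving the system yields a = -4, b = -1, c = 0.
So f(x) = -4x^2 - x.
Check: f(4) = -68. ✓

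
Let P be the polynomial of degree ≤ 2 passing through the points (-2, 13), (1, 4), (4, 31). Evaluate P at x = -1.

6

Write P(x) = ax^2 + bx + c. Substituting each data point gives a linear system:
  4a - 2b + c = 13
  a + b + c = 4
  16a + 4b + c = 31
Solving the system yields a = 2, b = -1, c = 3.
So P(x) = 2x^2 - x + 3.
Then P(-1) = 6.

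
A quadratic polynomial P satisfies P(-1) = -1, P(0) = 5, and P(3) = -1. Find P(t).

P(t) = -2t^2 + 4t + 5

Write P(t) = at^2 + bt + c. Substituting each data point gives a linear system:
  a - b + c = -1
  c = 5
  9a + 3b + c = -1
Solving the system yields a = -2, b = 4, c = 5.
So P(t) = -2t² + 4t + 5.
Check: P(-1) = -1. ✓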